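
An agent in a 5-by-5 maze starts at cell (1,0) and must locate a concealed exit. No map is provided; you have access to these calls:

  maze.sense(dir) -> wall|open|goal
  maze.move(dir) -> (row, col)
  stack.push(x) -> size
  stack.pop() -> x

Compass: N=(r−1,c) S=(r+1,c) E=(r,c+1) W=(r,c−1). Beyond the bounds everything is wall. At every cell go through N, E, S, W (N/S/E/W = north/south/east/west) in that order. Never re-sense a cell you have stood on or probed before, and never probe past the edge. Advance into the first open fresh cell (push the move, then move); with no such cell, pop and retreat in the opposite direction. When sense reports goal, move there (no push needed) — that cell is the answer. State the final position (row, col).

// sense(dir='north') ~> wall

// sense(dir='east') ~> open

// push(x='east') ~> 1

// move(dir='east') ~> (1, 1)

// sense(dir='north') ~> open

// push(x='north') ~> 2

// move(dir='north') ~> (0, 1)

// sense(dir='east') ~> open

// push(x='east') ~> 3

// move(dir='east') ~> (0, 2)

// sense(dir='east') ~> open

// push(x='east') ~> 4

// move(dir='east') ~> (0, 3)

// sense(dir='east') ~> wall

// sense(dir='south') ~> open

// push(x='south') ~> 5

// move(dir='south') ~> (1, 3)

// sense(dir='east') ~> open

// push(x='east') ~> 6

// move(dir='east') ~> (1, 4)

// sense(dir='south') ~> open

// push(x='south') ~> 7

// move(dir='south') ~> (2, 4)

// sense(dir='south') ~> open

// push(x='south') ~> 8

// move(dir='south') ~> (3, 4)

// sense(dir='south') ~> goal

// move(dir='south') ~> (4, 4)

Answer: (4, 4)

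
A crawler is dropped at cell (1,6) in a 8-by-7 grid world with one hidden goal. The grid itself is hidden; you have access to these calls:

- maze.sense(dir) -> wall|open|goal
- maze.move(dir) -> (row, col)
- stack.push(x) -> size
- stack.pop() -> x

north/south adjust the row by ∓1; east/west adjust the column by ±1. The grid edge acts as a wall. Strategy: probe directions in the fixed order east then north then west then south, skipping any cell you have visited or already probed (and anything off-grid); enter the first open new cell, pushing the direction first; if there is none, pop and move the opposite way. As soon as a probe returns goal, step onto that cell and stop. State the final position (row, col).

I call sense with north, and get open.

Next I call push with north, and get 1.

Using move with north, : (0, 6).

I try sense with west, : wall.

I try pop(), which returns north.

Using move with south, and get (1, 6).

I run sense with west, → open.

I try push with west, — result: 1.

I try move with west, → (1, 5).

I run sense with west, → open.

Then push with west, and get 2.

Next I call move with west, which returns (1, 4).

Calling sense with north, and see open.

Now I run push with north, and get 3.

I invoke move with north, and observe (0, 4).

I run sense with west, → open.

Then push with west, : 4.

I run move with west, and see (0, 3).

I run sense with west, and get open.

I invoke push with west, giving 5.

Now I run move with west, : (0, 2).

I invoke sense with west, and get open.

Invoking push with west, giving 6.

Now I run move with west, yielding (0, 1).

Using sense with west, and get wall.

Now I run sense with south, — result: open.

Invoking push with south, → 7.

Then move with south, yielding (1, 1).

I call sense with east, and observe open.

Calling push with east, giving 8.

Invoking move with east, : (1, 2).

Calling sense with east, which returns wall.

I try sense with south, : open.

I call push with south, → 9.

I try move with south, and get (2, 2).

I run sense with east, : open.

I try push with east, and observe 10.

I try move with east, and get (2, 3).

I run sense with east, → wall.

Now I run sense with south, and see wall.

Using pop(), — result: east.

Next I call move with west, and see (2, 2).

Next I call sense with west, and get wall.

I call sense with south, which returns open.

Using push with south, giving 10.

Invoking move with south, and observe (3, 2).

I use sense with west, which returns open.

I call push with west, and get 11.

I call move with west, which returns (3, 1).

I run sense with west, : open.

Using push with west, yielding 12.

Now I run move with west, giving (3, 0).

Then sense with north, — result: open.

Using push with north, and get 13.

I call move with north, and get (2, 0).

Now I run sense with north, and get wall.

I try pop(), → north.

Calling move with south, : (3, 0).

Next I call sense with south, : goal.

Now I run move with south, : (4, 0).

Answer: (4, 0)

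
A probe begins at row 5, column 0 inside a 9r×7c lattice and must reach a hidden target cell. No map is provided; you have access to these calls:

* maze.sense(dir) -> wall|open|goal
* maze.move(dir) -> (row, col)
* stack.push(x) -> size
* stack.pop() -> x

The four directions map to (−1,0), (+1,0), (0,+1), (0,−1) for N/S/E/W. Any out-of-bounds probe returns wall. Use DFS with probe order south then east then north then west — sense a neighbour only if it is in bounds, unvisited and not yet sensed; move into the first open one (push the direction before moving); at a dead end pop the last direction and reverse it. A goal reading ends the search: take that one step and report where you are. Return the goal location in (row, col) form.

-> maze.sense(dir→south)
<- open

-> stack.push(x→south)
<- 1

-> maze.move(dir→south)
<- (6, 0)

-> maze.sense(dir→south)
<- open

-> stack.push(x→south)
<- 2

-> maze.move(dir→south)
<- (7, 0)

-> maze.sense(dir→south)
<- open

-> stack.push(x→south)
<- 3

-> maze.move(dir→south)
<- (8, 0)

-> maze.sense(dir→east)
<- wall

-> stack.pop()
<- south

-> maze.move(dir→north)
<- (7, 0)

-> maze.sense(dir→east)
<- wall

-> stack.pop()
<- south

-> maze.move(dir→north)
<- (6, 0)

-> maze.sense(dir→east)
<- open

-> stack.push(x→east)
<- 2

-> maze.move(dir→east)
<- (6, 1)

-> maze.sense(dir→east)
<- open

-> stack.push(x→east)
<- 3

-> maze.move(dir→east)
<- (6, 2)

-> maze.sense(dir→south)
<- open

-> stack.push(x→south)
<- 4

-> maze.move(dir→south)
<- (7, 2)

-> maze.sense(dir→south)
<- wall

-> maze.sense(dir→east)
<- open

-> stack.push(x→east)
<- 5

-> maze.move(dir→east)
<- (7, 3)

-> maze.sense(dir→south)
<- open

-> stack.push(x→south)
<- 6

-> maze.move(dir→south)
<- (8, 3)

-> maze.sense(dir→east)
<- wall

-> stack.pop()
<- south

-> maze.move(dir→north)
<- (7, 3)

-> maze.sense(dir→east)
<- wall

-> maze.sense(dir→north)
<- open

-> stack.push(x→north)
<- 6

-> maze.move(dir→north)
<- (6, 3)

-> maze.sense(dir→east)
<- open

-> stack.push(x→east)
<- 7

-> maze.move(dir→east)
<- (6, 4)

-> maze.sense(dir→east)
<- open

-> stack.push(x→east)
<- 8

-> maze.move(dir→east)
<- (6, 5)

-> maze.sense(dir→south)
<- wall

-> maze.sense(dir→east)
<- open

-> stack.push(x→east)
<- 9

-> maze.move(dir→east)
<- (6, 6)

-> maze.sense(dir→south)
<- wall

-> maze.sense(dir→north)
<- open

-> stack.push(x→north)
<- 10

-> maze.move(dir→north)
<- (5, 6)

-> maze.sense(dir→north)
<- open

-> stack.push(x→north)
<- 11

-> maze.move(dir→north)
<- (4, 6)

-> maze.sense(dir→north)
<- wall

-> maze.sense(dir→west)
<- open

-> stack.push(x→west)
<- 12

-> maze.move(dir→west)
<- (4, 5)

-> maze.sense(dir→south)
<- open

-> stack.push(x→south)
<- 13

-> maze.move(dir→south)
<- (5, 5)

-> maze.sense(dir→west)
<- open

-> stack.push(x→west)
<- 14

-> maze.move(dir→west)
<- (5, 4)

-> maze.sense(dir→north)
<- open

-> stack.push(x→north)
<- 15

-> maze.move(dir→north)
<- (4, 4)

-> maze.sense(dir→north)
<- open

-> stack.push(x→north)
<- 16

-> maze.move(dir→north)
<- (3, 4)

-> maze.sense(dir→east)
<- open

-> stack.push(x→east)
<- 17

-> maze.move(dir→east)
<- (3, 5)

-> maze.sense(dir→north)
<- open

-> stack.push(x→north)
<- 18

-> maze.move(dir→north)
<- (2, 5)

-> maze.sense(dir→east)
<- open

-> stack.push(x→east)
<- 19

-> maze.move(dir→east)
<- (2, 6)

-> maze.sense(dir→north)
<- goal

-> maze.move(dir→north)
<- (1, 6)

Answer: (1, 6)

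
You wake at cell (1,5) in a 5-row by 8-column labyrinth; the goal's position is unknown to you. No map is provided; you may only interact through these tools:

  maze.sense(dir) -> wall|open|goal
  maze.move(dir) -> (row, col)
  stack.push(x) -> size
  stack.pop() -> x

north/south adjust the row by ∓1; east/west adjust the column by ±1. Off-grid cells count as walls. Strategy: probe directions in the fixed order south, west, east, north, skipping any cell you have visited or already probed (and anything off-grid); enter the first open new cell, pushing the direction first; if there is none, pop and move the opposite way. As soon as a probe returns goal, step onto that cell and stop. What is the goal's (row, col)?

> maze.sense dir: south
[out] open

> stack.push x: south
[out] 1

> maze.move dir: south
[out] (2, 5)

> maze.sense dir: south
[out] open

> stack.push x: south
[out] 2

> maze.move dir: south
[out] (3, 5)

> maze.sense dir: south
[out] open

> stack.push x: south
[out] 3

> maze.move dir: south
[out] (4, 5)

> maze.sense dir: west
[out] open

> stack.push x: west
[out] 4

> maze.move dir: west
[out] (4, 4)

> maze.sense dir: west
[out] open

> stack.push x: west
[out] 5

> maze.move dir: west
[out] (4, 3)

> maze.sense dir: west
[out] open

> stack.push x: west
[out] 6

> maze.move dir: west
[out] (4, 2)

> maze.sense dir: west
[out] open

> stack.push x: west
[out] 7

> maze.move dir: west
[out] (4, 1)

> maze.sense dir: west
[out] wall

> maze.sense dir: north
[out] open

> stack.push x: north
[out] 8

> maze.move dir: north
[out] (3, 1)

> maze.sense dir: west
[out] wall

> maze.sense dir: east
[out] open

> stack.push x: east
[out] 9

> maze.move dir: east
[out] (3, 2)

> maze.sense dir: east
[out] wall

> maze.sense dir: north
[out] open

> stack.push x: north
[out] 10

> maze.move dir: north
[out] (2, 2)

> maze.sense dir: west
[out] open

> stack.push x: west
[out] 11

> maze.move dir: west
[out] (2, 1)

> maze.sense dir: west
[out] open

> stack.push x: west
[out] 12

> maze.move dir: west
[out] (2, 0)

> maze.sense dir: north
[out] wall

> stack.pop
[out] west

> maze.move dir: east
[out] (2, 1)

> maze.sense dir: north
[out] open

> stack.push x: north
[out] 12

> maze.move dir: north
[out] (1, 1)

> maze.sense dir: east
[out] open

> stack.push x: east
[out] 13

> maze.move dir: east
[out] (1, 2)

> maze.sense dir: east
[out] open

> stack.push x: east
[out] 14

> maze.move dir: east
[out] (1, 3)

> maze.sense dir: south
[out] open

> stack.push x: south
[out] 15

> maze.move dir: south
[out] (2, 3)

> maze.sense dir: east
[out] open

> stack.push x: east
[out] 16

> maze.move dir: east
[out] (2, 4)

> maze.sense dir: south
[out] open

> stack.push x: south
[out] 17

> maze.move dir: south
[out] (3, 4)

> stack.pop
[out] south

> maze.move dir: north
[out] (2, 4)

> maze.sense dir: north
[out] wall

> stack.pop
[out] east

> maze.move dir: west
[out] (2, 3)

> stack.pop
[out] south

> maze.move dir: north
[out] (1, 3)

> maze.sense dir: north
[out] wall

> stack.pop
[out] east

> maze.move dir: west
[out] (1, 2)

> maze.sense dir: north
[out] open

> stack.push x: north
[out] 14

> maze.move dir: north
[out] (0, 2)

> maze.sense dir: west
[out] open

> stack.push x: west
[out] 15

> maze.move dir: west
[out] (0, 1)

> maze.sense dir: west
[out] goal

> maze.move dir: west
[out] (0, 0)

Answer: (0, 0)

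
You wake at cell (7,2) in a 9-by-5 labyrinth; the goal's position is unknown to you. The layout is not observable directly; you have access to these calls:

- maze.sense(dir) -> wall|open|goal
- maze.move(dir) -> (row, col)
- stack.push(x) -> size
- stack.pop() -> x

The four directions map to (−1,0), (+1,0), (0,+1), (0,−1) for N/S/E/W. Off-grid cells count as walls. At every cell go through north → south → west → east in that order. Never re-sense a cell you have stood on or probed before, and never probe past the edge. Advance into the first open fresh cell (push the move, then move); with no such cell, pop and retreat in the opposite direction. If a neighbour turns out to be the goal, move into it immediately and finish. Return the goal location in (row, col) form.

> sense north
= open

> push north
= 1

> move north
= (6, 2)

> sense north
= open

> push north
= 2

> move north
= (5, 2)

> sense north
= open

> push north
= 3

> move north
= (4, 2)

> sense north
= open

> push north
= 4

> move north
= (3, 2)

> sense north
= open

> push north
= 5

> move north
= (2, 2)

> sense north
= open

> push north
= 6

> move north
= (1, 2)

> sense north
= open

> push north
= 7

> move north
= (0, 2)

> sense west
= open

> push west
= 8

> move west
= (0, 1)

> sense south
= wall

> sense west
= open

> push west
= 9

> move west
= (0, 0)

> sense south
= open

> push south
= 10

> move south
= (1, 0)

> sense south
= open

> push south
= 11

> move south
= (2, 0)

> sense south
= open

> push south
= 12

> move south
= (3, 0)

> sense south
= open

> push south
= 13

> move south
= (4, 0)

> sense south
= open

> push south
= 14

> move south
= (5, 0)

> sense south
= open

> push south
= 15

> move south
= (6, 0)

> sense south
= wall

> sense east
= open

> push east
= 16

> move east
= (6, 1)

> sense north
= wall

> sense south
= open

> push south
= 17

> move south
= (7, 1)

> sense south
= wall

> pop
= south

> move north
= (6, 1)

> pop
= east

> move west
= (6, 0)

> pop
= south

> move north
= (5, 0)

> pop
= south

> move north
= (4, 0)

> sense east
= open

> push east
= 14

> move east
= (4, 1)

> sense north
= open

> push north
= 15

> move north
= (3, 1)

> sense north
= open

> push north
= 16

> move north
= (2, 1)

> pop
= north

> move south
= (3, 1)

> pop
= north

> move south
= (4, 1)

> pop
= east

> move west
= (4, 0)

> pop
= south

> move north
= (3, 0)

> pop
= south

> move north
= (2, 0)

> pop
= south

> move north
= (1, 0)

> pop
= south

> move north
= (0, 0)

> pop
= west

> move east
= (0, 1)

> pop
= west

> move east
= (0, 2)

> sense east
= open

> push east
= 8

> move east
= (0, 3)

> sense south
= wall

> sense east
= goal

> move east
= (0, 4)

Answer: (0, 4)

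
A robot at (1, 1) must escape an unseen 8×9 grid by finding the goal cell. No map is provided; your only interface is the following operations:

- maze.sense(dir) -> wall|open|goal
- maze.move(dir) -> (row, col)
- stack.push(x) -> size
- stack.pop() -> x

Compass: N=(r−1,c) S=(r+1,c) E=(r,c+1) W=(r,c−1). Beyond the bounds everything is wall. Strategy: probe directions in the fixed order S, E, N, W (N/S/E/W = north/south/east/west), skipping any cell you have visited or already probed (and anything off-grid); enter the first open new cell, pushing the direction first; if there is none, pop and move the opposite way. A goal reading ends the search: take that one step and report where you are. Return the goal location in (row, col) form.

Act: maze.sense[dir='south']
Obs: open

Act: stack.push[x='south']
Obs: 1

Act: maze.move[dir='south']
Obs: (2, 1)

Act: maze.sense[dir='south']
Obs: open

Act: stack.push[x='south']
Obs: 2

Act: maze.move[dir='south']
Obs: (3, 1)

Act: maze.sense[dir='south']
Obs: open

Act: stack.push[x='south']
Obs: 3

Act: maze.move[dir='south']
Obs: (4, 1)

Act: maze.sense[dir='south']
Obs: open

Act: stack.push[x='south']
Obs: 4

Act: maze.move[dir='south']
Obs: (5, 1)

Act: maze.sense[dir='south']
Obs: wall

Act: maze.sense[dir='east']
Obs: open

Act: stack.push[x='east']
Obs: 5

Act: maze.move[dir='east']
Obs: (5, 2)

Act: maze.sense[dir='south']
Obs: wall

Act: maze.sense[dir='east']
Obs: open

Act: stack.push[x='east']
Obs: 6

Act: maze.move[dir='east']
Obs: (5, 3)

Act: maze.sense[dir='south']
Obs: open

Act: stack.push[x='south']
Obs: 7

Act: maze.move[dir='south']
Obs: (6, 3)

Act: maze.sense[dir='south']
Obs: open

Act: stack.push[x='south']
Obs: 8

Act: maze.move[dir='south']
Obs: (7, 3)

Act: maze.sense[dir='east']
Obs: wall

Act: maze.sense[dir='west']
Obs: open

Act: stack.push[x='west']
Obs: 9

Act: maze.move[dir='west']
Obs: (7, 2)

Act: maze.sense[dir='west']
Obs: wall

Act: stack.pop[]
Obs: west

Act: maze.move[dir='east']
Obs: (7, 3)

Act: stack.pop[]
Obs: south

Act: maze.move[dir='north']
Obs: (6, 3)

Act: maze.sense[dir='east']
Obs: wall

Act: stack.pop[]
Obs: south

Act: maze.move[dir='north']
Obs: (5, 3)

Act: maze.sense[dir='east']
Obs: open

Act: stack.push[x='east']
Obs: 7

Act: maze.move[dir='east']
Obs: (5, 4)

Act: maze.sense[dir='east']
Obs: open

Act: stack.push[x='east']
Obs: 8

Act: maze.move[dir='east']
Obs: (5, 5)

Act: maze.sense[dir='south']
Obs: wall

Act: maze.sense[dir='east']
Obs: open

Act: stack.push[x='east']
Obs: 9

Act: maze.move[dir='east']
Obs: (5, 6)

Act: maze.sense[dir='south']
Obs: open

Act: stack.push[x='south']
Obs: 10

Act: maze.move[dir='south']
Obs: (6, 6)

Act: maze.sense[dir='south']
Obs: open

Act: stack.push[x='south']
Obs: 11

Act: maze.move[dir='south']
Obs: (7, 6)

Act: maze.sense[dir='east']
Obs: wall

Act: maze.sense[dir='west']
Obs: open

Act: stack.push[x='west']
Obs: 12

Act: maze.move[dir='west']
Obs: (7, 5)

Act: stack.pop[]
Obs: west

Act: maze.move[dir='east']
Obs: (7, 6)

Act: stack.pop[]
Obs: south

Act: maze.move[dir='north']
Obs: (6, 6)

Act: maze.sense[dir='east']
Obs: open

Act: stack.push[x='east']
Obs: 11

Act: maze.move[dir='east']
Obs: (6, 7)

Act: maze.sense[dir='east']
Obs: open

Act: stack.push[x='east']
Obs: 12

Act: maze.move[dir='east']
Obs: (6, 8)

Act: maze.sense[dir='south']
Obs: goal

Act: maze.move[dir='south']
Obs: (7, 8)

Answer: (7, 8)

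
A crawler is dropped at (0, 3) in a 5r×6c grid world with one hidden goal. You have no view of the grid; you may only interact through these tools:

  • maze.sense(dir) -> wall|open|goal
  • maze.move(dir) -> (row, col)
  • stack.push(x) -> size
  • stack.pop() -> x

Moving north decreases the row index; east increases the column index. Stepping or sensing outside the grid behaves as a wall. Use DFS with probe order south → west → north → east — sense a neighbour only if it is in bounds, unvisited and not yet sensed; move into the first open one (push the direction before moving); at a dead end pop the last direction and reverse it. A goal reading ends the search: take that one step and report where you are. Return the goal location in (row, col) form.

I run sense passing dir='south', and get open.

Invoking push passing x='south', which returns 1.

I try move passing dir='south', : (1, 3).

I use sense passing dir='south', which returns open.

I run push passing x='south', yielding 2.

Using move passing dir='south', which returns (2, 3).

Using sense passing dir='south', and observe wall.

I invoke sense passing dir='west', and get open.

Next I call push passing x='west', → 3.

I run move passing dir='west', and observe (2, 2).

Then sense passing dir='south', which returns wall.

Using sense passing dir='west', and see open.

I use push passing x='west', : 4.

I try move passing dir='west', : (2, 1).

Using sense passing dir='south', → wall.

I invoke sense passing dir='west', → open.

Now I run push passing x='west', and get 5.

Invoking move passing dir='west', and see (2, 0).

Using sense passing dir='south', : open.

I invoke push passing x='south', giving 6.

I invoke move passing dir='south', → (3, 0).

Invoking sense passing dir='south', : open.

I try push passing x='south', and observe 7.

I use move passing dir='south', yielding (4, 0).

Invoking sense passing dir='east', → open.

Next I call push passing x='east', and observe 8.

Now I run move passing dir='east', and observe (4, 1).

I call sense passing dir='east', and observe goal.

I invoke move passing dir='east', — result: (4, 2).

Answer: (4, 2)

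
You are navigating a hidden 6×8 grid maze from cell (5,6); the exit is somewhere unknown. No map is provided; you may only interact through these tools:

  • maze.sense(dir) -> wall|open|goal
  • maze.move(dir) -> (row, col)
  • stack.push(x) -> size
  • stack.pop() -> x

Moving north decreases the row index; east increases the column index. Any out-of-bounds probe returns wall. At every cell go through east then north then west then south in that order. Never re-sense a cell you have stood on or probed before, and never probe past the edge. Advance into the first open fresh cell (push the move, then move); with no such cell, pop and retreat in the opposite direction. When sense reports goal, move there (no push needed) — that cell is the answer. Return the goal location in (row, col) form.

Step: maze.sense[dir: east]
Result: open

Step: stack.push[x: east]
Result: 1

Step: maze.move[dir: east]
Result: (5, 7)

Step: maze.sense[dir: north]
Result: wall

Step: stack.pop[]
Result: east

Step: maze.move[dir: west]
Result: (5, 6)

Step: maze.sense[dir: north]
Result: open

Step: stack.push[x: north]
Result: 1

Step: maze.move[dir: north]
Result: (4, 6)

Step: maze.sense[dir: north]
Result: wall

Step: maze.sense[dir: west]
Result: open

Step: stack.push[x: west]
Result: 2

Step: maze.move[dir: west]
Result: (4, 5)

Step: maze.sense[dir: north]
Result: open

Step: stack.push[x: north]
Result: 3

Step: maze.move[dir: north]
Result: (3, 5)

Step: maze.sense[dir: north]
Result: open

Step: stack.push[x: north]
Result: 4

Step: maze.move[dir: north]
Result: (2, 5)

Step: maze.sense[dir: east]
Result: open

Step: stack.push[x: east]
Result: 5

Step: maze.move[dir: east]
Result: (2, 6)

Step: maze.sense[dir: east]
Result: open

Step: stack.push[x: east]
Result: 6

Step: maze.move[dir: east]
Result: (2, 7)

Step: maze.sense[dir: north]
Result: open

Step: stack.push[x: north]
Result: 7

Step: maze.move[dir: north]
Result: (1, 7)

Step: maze.sense[dir: north]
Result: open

Step: stack.push[x: north]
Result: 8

Step: maze.move[dir: north]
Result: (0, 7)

Step: maze.sense[dir: west]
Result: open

Step: stack.push[x: west]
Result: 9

Step: maze.move[dir: west]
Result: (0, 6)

Step: maze.sense[dir: west]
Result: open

Step: stack.push[x: west]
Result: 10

Step: maze.move[dir: west]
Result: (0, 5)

Step: maze.sense[dir: west]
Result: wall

Step: maze.sense[dir: south]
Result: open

Step: stack.push[x: south]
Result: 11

Step: maze.move[dir: south]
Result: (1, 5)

Step: maze.sense[dir: east]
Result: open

Step: stack.push[x: east]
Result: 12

Step: maze.move[dir: east]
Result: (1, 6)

Step: stack.pop[]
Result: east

Step: maze.move[dir: west]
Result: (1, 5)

Step: maze.sense[dir: west]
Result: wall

Step: stack.pop[]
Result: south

Step: maze.move[dir: north]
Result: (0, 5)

Step: stack.pop[]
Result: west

Step: maze.move[dir: east]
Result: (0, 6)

Step: stack.pop[]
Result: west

Step: maze.move[dir: east]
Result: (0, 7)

Step: stack.pop[]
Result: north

Step: maze.move[dir: south]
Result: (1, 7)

Step: stack.pop[]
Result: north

Step: maze.move[dir: south]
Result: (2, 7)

Step: maze.sense[dir: south]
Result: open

Step: stack.push[x: south]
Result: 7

Step: maze.move[dir: south]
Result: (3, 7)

Step: stack.pop[]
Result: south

Step: maze.move[dir: north]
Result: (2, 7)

Step: stack.pop[]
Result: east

Step: maze.move[dir: west]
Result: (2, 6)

Step: stack.pop[]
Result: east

Step: maze.move[dir: west]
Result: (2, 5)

Step: maze.sense[dir: west]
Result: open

Step: stack.push[x: west]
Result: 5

Step: maze.move[dir: west]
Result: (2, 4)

Step: maze.sense[dir: west]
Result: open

Step: stack.push[x: west]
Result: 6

Step: maze.move[dir: west]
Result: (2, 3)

Step: maze.sense[dir: north]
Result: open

Step: stack.push[x: north]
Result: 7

Step: maze.move[dir: north]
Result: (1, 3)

Step: maze.sense[dir: north]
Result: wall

Step: maze.sense[dir: west]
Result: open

Step: stack.push[x: west]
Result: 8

Step: maze.move[dir: west]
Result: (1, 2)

Step: maze.sense[dir: north]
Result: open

Step: stack.push[x: north]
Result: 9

Step: maze.move[dir: north]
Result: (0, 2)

Step: maze.sense[dir: west]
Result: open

Step: stack.push[x: west]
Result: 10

Step: maze.move[dir: west]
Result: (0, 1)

Step: maze.sense[dir: west]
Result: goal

Step: maze.move[dir: west]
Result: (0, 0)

Answer: (0, 0)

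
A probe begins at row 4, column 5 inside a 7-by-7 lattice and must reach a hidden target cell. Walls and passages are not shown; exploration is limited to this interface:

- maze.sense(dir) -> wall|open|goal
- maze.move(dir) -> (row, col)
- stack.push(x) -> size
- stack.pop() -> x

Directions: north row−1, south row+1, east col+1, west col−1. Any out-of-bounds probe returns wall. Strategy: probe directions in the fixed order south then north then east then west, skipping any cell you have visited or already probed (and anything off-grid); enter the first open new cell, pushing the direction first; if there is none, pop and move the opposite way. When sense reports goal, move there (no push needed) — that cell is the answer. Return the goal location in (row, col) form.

·→ maze.sense(dir='south')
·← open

·→ stack.push(x='south')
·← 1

·→ maze.move(dir='south')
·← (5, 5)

·→ maze.sense(dir='south')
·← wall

·→ maze.sense(dir='east')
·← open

·→ stack.push(x='east')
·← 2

·→ maze.move(dir='east')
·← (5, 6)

·→ maze.sense(dir='south')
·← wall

·→ maze.sense(dir='north')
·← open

·→ stack.push(x='north')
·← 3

·→ maze.move(dir='north')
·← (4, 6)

·→ maze.sense(dir='north')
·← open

·→ stack.push(x='north')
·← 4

·→ maze.move(dir='north')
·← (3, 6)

·→ maze.sense(dir='north')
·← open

·→ stack.push(x='north')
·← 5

·→ maze.move(dir='north')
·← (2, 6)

·→ maze.sense(dir='north')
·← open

·→ stack.push(x='north')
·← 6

·→ maze.move(dir='north')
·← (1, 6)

·→ maze.sense(dir='north')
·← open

·→ stack.push(x='north')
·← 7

·→ maze.move(dir='north')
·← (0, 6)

·→ maze.sense(dir='west')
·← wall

·→ stack.pop()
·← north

·→ maze.move(dir='south')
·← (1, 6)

·→ maze.sense(dir='west')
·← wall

·→ stack.pop()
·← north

·→ maze.move(dir='south')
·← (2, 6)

·→ maze.sense(dir='west')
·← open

·→ stack.push(x='west')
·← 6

·→ maze.move(dir='west')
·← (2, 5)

·→ maze.sense(dir='south')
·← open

·→ stack.push(x='south')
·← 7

·→ maze.move(dir='south')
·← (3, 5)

·→ maze.sense(dir='west')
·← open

·→ stack.push(x='west')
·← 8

·→ maze.move(dir='west')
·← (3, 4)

·→ maze.sense(dir='south')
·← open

·→ stack.push(x='south')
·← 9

·→ maze.move(dir='south')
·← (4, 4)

·→ maze.sense(dir='south')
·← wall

·→ maze.sense(dir='west')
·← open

·→ stack.push(x='west')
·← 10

·→ maze.move(dir='west')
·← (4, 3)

·→ maze.sense(dir='south')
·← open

·→ stack.push(x='south')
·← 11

·→ maze.move(dir='south')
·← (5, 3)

·→ maze.sense(dir='south')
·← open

·→ stack.push(x='south')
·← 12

·→ maze.move(dir='south')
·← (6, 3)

·→ maze.sense(dir='east')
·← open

·→ stack.push(x='east')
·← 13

·→ maze.move(dir='east')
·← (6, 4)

·→ stack.pop()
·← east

·→ maze.move(dir='west')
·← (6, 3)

·→ maze.sense(dir='west')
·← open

·→ stack.push(x='west')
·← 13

·→ maze.move(dir='west')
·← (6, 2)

·→ maze.sense(dir='north')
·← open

·→ stack.push(x='north')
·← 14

·→ maze.move(dir='north')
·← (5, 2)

·→ maze.sense(dir='north')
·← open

·→ stack.push(x='north')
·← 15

·→ maze.move(dir='north')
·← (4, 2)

·→ maze.sense(dir='north')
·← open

·→ stack.push(x='north')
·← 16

·→ maze.move(dir='north')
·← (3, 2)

·→ maze.sense(dir='north')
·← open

·→ stack.push(x='north')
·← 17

·→ maze.move(dir='north')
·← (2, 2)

·→ maze.sense(dir='north')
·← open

·→ stack.push(x='north')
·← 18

·→ maze.move(dir='north')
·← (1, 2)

·→ maze.sense(dir='north')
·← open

·→ stack.push(x='north')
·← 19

·→ maze.move(dir='north')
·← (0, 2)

·→ maze.sense(dir='east')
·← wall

·→ maze.sense(dir='west')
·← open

·→ stack.push(x='west')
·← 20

·→ maze.move(dir='west')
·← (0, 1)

·→ maze.sense(dir='south')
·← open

·→ stack.push(x='south')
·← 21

·→ maze.move(dir='south')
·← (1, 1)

·→ maze.sense(dir='south')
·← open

·→ stack.push(x='south')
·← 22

·→ maze.move(dir='south')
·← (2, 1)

·→ maze.sense(dir='south')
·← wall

·→ maze.sense(dir='west')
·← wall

·→ stack.pop()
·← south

·→ maze.move(dir='north')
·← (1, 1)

·→ maze.sense(dir='west')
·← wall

·→ stack.pop()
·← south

·→ maze.move(dir='north')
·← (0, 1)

·→ maze.sense(dir='west')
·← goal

·→ maze.move(dir='west')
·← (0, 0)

Answer: (0, 0)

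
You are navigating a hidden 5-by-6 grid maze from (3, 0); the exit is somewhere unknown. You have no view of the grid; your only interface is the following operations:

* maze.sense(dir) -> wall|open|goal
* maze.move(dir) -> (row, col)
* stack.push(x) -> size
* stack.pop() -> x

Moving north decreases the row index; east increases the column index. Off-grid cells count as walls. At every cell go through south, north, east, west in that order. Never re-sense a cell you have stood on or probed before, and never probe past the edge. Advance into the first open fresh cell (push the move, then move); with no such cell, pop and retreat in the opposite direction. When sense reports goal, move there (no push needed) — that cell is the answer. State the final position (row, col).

>> maze.sense(south)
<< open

>> stack.push(south)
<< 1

>> maze.move(south)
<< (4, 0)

>> maze.sense(east)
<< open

>> stack.push(east)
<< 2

>> maze.move(east)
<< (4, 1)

>> maze.sense(north)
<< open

>> stack.push(north)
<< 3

>> maze.move(north)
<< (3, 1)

>> maze.sense(north)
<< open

>> stack.push(north)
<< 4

>> maze.move(north)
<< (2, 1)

>> maze.sense(north)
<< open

>> stack.push(north)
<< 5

>> maze.move(north)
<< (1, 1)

>> maze.sense(north)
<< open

>> stack.push(north)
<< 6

>> maze.move(north)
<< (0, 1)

>> maze.sense(east)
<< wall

>> maze.sense(west)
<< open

>> stack.push(west)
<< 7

>> maze.move(west)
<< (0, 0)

>> maze.sense(south)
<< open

>> stack.push(south)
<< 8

>> maze.move(south)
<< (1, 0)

>> maze.sense(south)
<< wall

>> stack.pop()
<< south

>> maze.move(north)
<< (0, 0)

>> stack.pop()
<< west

>> maze.move(east)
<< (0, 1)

>> stack.pop()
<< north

>> maze.move(south)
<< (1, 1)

>> maze.sense(east)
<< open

>> stack.push(east)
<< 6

>> maze.move(east)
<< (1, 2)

>> maze.sense(south)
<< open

>> stack.push(south)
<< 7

>> maze.move(south)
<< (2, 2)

>> maze.sense(south)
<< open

>> stack.push(south)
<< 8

>> maze.move(south)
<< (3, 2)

>> maze.sense(south)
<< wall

>> maze.sense(east)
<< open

>> stack.push(east)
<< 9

>> maze.move(east)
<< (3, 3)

>> maze.sense(south)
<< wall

>> maze.sense(north)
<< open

>> stack.push(north)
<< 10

>> maze.move(north)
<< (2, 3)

>> maze.sense(north)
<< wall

>> maze.sense(east)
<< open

>> stack.push(east)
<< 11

>> maze.move(east)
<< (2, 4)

>> maze.sense(south)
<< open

>> stack.push(south)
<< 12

>> maze.move(south)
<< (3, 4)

>> maze.sense(south)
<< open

>> stack.push(south)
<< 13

>> maze.move(south)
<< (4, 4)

>> maze.sense(east)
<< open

>> stack.push(east)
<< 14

>> maze.move(east)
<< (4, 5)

>> maze.sense(north)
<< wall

>> stack.pop()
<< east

>> maze.move(west)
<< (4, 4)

>> stack.pop()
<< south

>> maze.move(north)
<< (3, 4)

>> stack.pop()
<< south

>> maze.move(north)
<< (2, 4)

>> maze.sense(north)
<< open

>> stack.push(north)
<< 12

>> maze.move(north)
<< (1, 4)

>> maze.sense(north)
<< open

>> stack.push(north)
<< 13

>> maze.move(north)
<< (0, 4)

>> maze.sense(east)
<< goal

>> maze.move(east)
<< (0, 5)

Answer: (0, 5)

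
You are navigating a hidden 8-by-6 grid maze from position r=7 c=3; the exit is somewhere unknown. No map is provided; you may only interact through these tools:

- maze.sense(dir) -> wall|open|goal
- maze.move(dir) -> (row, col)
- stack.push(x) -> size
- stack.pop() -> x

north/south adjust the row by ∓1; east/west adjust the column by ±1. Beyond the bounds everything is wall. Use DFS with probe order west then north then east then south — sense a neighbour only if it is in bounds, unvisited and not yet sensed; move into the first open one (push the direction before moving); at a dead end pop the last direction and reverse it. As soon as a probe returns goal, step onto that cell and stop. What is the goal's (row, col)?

> sense dir: west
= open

> push x: west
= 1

> move dir: west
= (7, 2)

> sense dir: west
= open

> push x: west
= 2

> move dir: west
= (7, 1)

> sense dir: west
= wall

> sense dir: north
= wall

> pop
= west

> move dir: east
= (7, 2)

> sense dir: north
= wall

> pop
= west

> move dir: east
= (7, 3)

> sense dir: north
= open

> push x: north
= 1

> move dir: north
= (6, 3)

> sense dir: north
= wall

> sense dir: east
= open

> push x: east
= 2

> move dir: east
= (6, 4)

> sense dir: north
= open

> push x: north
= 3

> move dir: north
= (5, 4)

> sense dir: north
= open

> push x: north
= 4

> move dir: north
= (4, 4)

> sense dir: west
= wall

> sense dir: north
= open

> push x: north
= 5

> move dir: north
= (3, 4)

> sense dir: west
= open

> push x: west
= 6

> move dir: west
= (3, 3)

> sense dir: west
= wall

> sense dir: north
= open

> push x: north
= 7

> move dir: north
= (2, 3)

> sense dir: west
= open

> push x: west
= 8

> move dir: west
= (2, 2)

> sense dir: west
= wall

> sense dir: north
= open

> push x: north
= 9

> move dir: north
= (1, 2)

> sense dir: west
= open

> push x: west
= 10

> move dir: west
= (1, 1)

> sense dir: west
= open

> push x: west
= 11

> move dir: west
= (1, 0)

> sense dir: north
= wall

> sense dir: south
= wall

> pop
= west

> move dir: east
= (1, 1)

> sense dir: north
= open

> push x: north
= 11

> move dir: north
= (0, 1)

> sense dir: east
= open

> push x: east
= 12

> move dir: east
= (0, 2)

> sense dir: east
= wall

> pop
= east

> move dir: west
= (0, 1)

> pop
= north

> move dir: south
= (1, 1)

> pop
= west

> move dir: east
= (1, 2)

> sense dir: east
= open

> push x: east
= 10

> move dir: east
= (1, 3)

> sense dir: east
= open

> push x: east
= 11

> move dir: east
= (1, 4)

> sense dir: north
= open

> push x: north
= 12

> move dir: north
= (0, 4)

> sense dir: east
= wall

> pop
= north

> move dir: south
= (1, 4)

> sense dir: east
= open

> push x: east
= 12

> move dir: east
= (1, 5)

> sense dir: south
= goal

> move dir: south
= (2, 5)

Answer: (2, 5)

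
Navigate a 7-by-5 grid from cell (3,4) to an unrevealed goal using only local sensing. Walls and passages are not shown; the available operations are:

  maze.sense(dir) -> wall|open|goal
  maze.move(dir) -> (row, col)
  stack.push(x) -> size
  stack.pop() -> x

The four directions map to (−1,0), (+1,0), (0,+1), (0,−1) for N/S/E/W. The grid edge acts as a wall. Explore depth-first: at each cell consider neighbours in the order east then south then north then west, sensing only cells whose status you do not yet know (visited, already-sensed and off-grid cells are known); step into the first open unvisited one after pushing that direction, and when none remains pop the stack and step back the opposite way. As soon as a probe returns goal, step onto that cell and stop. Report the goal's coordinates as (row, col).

! 1. maze.sense(dir=south) == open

! 2. stack.push(x=south) == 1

! 3. maze.move(dir=south) == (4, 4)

! 4. maze.sense(dir=south) == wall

! 5. maze.sense(dir=west) == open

! 6. stack.push(x=west) == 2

! 7. maze.move(dir=west) == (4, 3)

! 8. maze.sense(dir=south) == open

! 9. stack.push(x=south) == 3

! 10. maze.move(dir=south) == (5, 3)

! 11. maze.sense(dir=south) == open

! 12. stack.push(x=south) == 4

! 13. maze.move(dir=south) == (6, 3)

! 14. maze.sense(dir=east) == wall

! 15. maze.sense(dir=west) == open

! 16. stack.push(x=west) == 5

! 17. maze.move(dir=west) == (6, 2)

! 18. maze.sense(dir=north) == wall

! 19. maze.sense(dir=west) == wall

! 20. stack.pop() == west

! 21. maze.move(dir=east) == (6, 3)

! 22. stack.pop() == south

! 23. maze.move(dir=north) == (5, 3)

! 24. stack.pop() == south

! 25. maze.move(dir=north) == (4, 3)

! 26. maze.sense(dir=north) == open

! 27. stack.push(x=north) == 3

! 28. maze.move(dir=north) == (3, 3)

! 29. maze.sense(dir=north) == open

! 30. stack.push(x=north) == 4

! 31. maze.move(dir=north) == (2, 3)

! 32. maze.sense(dir=east) == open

! 33. stack.push(x=east) == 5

! 34. maze.move(dir=east) == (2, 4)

! 35. maze.sense(dir=north) == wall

! 36. stack.pop() == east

! 37. maze.move(dir=west) == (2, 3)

! 38. maze.sense(dir=north) == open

! 39. stack.push(x=north) == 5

! 40. maze.move(dir=north) == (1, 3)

! 41. maze.sense(dir=north) == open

! 42. stack.push(x=north) == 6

! 43. maze.move(dir=north) == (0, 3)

! 44. maze.sense(dir=east) == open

! 45. stack.push(x=east) == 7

! 46. maze.move(dir=east) == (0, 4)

! 47. stack.pop() == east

! 48. maze.move(dir=west) == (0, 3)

! 49. maze.sense(dir=west) == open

! 50. stack.push(x=west) == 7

! 51. maze.move(dir=west) == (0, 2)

! 52. maze.sense(dir=south) == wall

! 53. maze.sense(dir=west) == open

! 54. stack.push(x=west) == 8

! 55. maze.move(dir=west) == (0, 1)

! 56. maze.sense(dir=south) == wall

! 57. maze.sense(dir=west) == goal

! 58. maze.move(dir=west) == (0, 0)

Answer: (0, 0)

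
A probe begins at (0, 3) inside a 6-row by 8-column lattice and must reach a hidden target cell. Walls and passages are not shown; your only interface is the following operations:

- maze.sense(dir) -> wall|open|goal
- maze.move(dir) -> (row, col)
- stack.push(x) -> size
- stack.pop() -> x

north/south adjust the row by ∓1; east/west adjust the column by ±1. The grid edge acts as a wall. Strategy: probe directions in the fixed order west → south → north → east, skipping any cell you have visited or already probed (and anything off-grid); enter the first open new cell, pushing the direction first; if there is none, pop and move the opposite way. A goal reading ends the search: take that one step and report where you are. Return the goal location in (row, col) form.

% sense dir='west'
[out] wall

% sense dir='south'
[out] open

% push x='south'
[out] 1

% move dir='south'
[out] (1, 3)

% sense dir='west'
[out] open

% push x='west'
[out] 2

% move dir='west'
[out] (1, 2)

% sense dir='west'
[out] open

% push x='west'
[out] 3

% move dir='west'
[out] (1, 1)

% sense dir='west'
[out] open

% push x='west'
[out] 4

% move dir='west'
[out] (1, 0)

% sense dir='south'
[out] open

% push x='south'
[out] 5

% move dir='south'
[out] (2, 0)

% sense dir='south'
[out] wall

% sense dir='east'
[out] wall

% pop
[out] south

% move dir='north'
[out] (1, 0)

% sense dir='north'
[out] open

% push x='north'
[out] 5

% move dir='north'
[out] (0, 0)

% sense dir='east'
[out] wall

% pop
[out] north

% move dir='south'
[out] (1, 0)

% pop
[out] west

% move dir='east'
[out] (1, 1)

% pop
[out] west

% move dir='east'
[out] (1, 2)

% sense dir='south'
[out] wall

% pop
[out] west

% move dir='east'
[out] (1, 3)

% sense dir='south'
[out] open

% push x='south'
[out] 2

% move dir='south'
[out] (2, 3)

% sense dir='south'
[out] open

% push x='south'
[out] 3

% move dir='south'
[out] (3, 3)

% sense dir='west'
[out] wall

% sense dir='south'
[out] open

% push x='south'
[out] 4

% move dir='south'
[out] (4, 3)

% sense dir='west'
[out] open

% push x='west'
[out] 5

% move dir='west'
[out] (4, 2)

% sense dir='west'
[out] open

% push x='west'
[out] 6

% move dir='west'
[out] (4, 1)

% sense dir='west'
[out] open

% push x='west'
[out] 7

% move dir='west'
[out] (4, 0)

% sense dir='south'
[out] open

% push x='south'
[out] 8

% move dir='south'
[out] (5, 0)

% sense dir='east'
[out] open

% push x='east'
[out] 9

% move dir='east'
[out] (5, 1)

% sense dir='east'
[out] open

% push x='east'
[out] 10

% move dir='east'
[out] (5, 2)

% sense dir='east'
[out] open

% push x='east'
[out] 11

% move dir='east'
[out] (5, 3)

% sense dir='east'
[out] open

% push x='east'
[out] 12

% move dir='east'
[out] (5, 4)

% sense dir='north'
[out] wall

% sense dir='east'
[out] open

% push x='east'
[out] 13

% move dir='east'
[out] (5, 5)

% sense dir='north'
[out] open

% push x='north'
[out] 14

% move dir='north'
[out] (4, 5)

% sense dir='north'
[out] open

% push x='north'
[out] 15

% move dir='north'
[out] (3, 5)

% sense dir='west'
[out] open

% push x='west'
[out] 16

% move dir='west'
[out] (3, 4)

% sense dir='north'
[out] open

% push x='north'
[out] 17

% move dir='north'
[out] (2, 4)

% sense dir='north'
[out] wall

% sense dir='east'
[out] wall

% pop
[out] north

% move dir='south'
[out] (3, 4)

% pop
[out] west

% move dir='east'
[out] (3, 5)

% sense dir='east'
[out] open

% push x='east'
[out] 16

% move dir='east'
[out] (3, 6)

% sense dir='south'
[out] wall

% sense dir='north'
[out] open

% push x='north'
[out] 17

% move dir='north'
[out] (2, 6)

% sense dir='north'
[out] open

% push x='north'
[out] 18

% move dir='north'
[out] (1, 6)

% sense dir='west'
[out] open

% push x='west'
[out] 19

% move dir='west'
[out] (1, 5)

% sense dir='north'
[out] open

% push x='north'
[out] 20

% move dir='north'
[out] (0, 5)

% sense dir='west'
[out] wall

% sense dir='east'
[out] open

% push x='east'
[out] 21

% move dir='east'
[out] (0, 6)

% sense dir='east'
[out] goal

% move dir='east'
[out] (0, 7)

Answer: (0, 7)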